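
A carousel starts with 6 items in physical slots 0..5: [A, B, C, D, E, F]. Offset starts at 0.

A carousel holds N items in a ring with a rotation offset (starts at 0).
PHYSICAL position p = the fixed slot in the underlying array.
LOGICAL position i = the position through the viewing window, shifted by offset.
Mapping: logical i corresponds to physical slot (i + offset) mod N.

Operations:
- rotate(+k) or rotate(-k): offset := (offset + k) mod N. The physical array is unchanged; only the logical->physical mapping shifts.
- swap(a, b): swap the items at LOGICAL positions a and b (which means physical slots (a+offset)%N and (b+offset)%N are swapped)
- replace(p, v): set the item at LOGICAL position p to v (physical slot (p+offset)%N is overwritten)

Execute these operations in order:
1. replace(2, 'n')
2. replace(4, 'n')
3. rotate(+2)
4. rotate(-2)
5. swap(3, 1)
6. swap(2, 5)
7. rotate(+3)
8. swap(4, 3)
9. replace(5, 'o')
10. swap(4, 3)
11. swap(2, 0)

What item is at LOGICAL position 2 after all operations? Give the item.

Answer: B

Derivation:
After op 1 (replace(2, 'n')): offset=0, physical=[A,B,n,D,E,F], logical=[A,B,n,D,E,F]
After op 2 (replace(4, 'n')): offset=0, physical=[A,B,n,D,n,F], logical=[A,B,n,D,n,F]
After op 3 (rotate(+2)): offset=2, physical=[A,B,n,D,n,F], logical=[n,D,n,F,A,B]
After op 4 (rotate(-2)): offset=0, physical=[A,B,n,D,n,F], logical=[A,B,n,D,n,F]
After op 5 (swap(3, 1)): offset=0, physical=[A,D,n,B,n,F], logical=[A,D,n,B,n,F]
After op 6 (swap(2, 5)): offset=0, physical=[A,D,F,B,n,n], logical=[A,D,F,B,n,n]
After op 7 (rotate(+3)): offset=3, physical=[A,D,F,B,n,n], logical=[B,n,n,A,D,F]
After op 8 (swap(4, 3)): offset=3, physical=[D,A,F,B,n,n], logical=[B,n,n,D,A,F]
After op 9 (replace(5, 'o')): offset=3, physical=[D,A,o,B,n,n], logical=[B,n,n,D,A,o]
After op 10 (swap(4, 3)): offset=3, physical=[A,D,o,B,n,n], logical=[B,n,n,A,D,o]
After op 11 (swap(2, 0)): offset=3, physical=[A,D,o,n,n,B], logical=[n,n,B,A,D,o]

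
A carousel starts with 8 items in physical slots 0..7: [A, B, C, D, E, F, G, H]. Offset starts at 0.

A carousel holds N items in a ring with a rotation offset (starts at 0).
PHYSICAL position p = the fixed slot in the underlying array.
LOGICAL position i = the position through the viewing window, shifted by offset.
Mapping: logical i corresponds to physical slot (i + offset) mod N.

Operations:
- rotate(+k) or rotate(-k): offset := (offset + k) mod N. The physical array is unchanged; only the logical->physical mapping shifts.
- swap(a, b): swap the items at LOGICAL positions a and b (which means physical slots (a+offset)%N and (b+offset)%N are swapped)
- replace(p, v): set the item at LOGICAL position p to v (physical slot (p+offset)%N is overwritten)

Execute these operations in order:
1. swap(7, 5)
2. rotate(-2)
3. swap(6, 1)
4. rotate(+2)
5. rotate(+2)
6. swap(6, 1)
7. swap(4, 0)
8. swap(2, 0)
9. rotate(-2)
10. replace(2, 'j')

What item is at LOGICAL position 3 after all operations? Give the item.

Answer: A

Derivation:
After op 1 (swap(7, 5)): offset=0, physical=[A,B,C,D,E,H,G,F], logical=[A,B,C,D,E,H,G,F]
After op 2 (rotate(-2)): offset=6, physical=[A,B,C,D,E,H,G,F], logical=[G,F,A,B,C,D,E,H]
After op 3 (swap(6, 1)): offset=6, physical=[A,B,C,D,F,H,G,E], logical=[G,E,A,B,C,D,F,H]
After op 4 (rotate(+2)): offset=0, physical=[A,B,C,D,F,H,G,E], logical=[A,B,C,D,F,H,G,E]
After op 5 (rotate(+2)): offset=2, physical=[A,B,C,D,F,H,G,E], logical=[C,D,F,H,G,E,A,B]
After op 6 (swap(6, 1)): offset=2, physical=[D,B,C,A,F,H,G,E], logical=[C,A,F,H,G,E,D,B]
After op 7 (swap(4, 0)): offset=2, physical=[D,B,G,A,F,H,C,E], logical=[G,A,F,H,C,E,D,B]
After op 8 (swap(2, 0)): offset=2, physical=[D,B,F,A,G,H,C,E], logical=[F,A,G,H,C,E,D,B]
After op 9 (rotate(-2)): offset=0, physical=[D,B,F,A,G,H,C,E], logical=[D,B,F,A,G,H,C,E]
After op 10 (replace(2, 'j')): offset=0, physical=[D,B,j,A,G,H,C,E], logical=[D,B,j,A,G,H,C,E]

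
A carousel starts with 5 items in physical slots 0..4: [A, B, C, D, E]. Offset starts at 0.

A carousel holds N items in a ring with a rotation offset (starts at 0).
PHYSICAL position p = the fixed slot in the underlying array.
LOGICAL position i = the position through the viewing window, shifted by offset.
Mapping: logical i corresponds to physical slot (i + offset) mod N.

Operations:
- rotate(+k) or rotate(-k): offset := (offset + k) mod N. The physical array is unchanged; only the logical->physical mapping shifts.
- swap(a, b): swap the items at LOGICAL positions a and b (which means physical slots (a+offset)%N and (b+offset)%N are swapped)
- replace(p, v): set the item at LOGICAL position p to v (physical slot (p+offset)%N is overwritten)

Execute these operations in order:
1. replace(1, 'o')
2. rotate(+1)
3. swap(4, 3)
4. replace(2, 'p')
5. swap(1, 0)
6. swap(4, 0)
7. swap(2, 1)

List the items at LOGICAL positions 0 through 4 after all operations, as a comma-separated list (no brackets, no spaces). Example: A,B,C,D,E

After op 1 (replace(1, 'o')): offset=0, physical=[A,o,C,D,E], logical=[A,o,C,D,E]
After op 2 (rotate(+1)): offset=1, physical=[A,o,C,D,E], logical=[o,C,D,E,A]
After op 3 (swap(4, 3)): offset=1, physical=[E,o,C,D,A], logical=[o,C,D,A,E]
After op 4 (replace(2, 'p')): offset=1, physical=[E,o,C,p,A], logical=[o,C,p,A,E]
After op 5 (swap(1, 0)): offset=1, physical=[E,C,o,p,A], logical=[C,o,p,A,E]
After op 6 (swap(4, 0)): offset=1, physical=[C,E,o,p,A], logical=[E,o,p,A,C]
After op 7 (swap(2, 1)): offset=1, physical=[C,E,p,o,A], logical=[E,p,o,A,C]

Answer: E,p,o,A,C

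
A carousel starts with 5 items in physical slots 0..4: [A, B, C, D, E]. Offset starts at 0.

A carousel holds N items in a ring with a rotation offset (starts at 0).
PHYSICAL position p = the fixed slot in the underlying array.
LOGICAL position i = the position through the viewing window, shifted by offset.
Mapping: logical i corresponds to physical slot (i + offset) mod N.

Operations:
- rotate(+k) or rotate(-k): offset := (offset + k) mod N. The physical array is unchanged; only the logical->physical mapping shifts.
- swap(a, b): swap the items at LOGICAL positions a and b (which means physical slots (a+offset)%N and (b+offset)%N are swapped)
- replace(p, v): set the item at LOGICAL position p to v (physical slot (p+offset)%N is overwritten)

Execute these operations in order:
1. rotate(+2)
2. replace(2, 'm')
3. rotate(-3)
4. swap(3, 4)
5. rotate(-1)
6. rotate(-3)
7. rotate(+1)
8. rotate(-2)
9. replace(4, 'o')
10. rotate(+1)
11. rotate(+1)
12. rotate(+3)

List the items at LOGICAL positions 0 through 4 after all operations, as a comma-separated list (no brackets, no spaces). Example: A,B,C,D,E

Answer: m,A,B,D,o

Derivation:
After op 1 (rotate(+2)): offset=2, physical=[A,B,C,D,E], logical=[C,D,E,A,B]
After op 2 (replace(2, 'm')): offset=2, physical=[A,B,C,D,m], logical=[C,D,m,A,B]
After op 3 (rotate(-3)): offset=4, physical=[A,B,C,D,m], logical=[m,A,B,C,D]
After op 4 (swap(3, 4)): offset=4, physical=[A,B,D,C,m], logical=[m,A,B,D,C]
After op 5 (rotate(-1)): offset=3, physical=[A,B,D,C,m], logical=[C,m,A,B,D]
After op 6 (rotate(-3)): offset=0, physical=[A,B,D,C,m], logical=[A,B,D,C,m]
After op 7 (rotate(+1)): offset=1, physical=[A,B,D,C,m], logical=[B,D,C,m,A]
After op 8 (rotate(-2)): offset=4, physical=[A,B,D,C,m], logical=[m,A,B,D,C]
After op 9 (replace(4, 'o')): offset=4, physical=[A,B,D,o,m], logical=[m,A,B,D,o]
After op 10 (rotate(+1)): offset=0, physical=[A,B,D,o,m], logical=[A,B,D,o,m]
After op 11 (rotate(+1)): offset=1, physical=[A,B,D,o,m], logical=[B,D,o,m,A]
After op 12 (rotate(+3)): offset=4, physical=[A,B,D,o,m], logical=[m,A,B,D,o]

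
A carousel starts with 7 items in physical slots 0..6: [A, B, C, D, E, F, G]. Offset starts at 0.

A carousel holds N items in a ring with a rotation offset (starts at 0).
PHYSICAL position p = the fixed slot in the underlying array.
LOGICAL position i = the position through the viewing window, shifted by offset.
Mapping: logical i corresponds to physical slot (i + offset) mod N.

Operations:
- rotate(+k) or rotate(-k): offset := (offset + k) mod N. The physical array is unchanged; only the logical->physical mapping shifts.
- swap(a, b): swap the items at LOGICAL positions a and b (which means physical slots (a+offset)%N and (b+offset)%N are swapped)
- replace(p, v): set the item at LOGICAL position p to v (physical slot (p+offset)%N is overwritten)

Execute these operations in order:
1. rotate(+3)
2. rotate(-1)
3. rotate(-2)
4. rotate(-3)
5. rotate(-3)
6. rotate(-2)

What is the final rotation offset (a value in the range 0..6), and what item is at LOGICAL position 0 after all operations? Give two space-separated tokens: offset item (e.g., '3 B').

Answer: 6 G

Derivation:
After op 1 (rotate(+3)): offset=3, physical=[A,B,C,D,E,F,G], logical=[D,E,F,G,A,B,C]
After op 2 (rotate(-1)): offset=2, physical=[A,B,C,D,E,F,G], logical=[C,D,E,F,G,A,B]
After op 3 (rotate(-2)): offset=0, physical=[A,B,C,D,E,F,G], logical=[A,B,C,D,E,F,G]
After op 4 (rotate(-3)): offset=4, physical=[A,B,C,D,E,F,G], logical=[E,F,G,A,B,C,D]
After op 5 (rotate(-3)): offset=1, physical=[A,B,C,D,E,F,G], logical=[B,C,D,E,F,G,A]
After op 6 (rotate(-2)): offset=6, physical=[A,B,C,D,E,F,G], logical=[G,A,B,C,D,E,F]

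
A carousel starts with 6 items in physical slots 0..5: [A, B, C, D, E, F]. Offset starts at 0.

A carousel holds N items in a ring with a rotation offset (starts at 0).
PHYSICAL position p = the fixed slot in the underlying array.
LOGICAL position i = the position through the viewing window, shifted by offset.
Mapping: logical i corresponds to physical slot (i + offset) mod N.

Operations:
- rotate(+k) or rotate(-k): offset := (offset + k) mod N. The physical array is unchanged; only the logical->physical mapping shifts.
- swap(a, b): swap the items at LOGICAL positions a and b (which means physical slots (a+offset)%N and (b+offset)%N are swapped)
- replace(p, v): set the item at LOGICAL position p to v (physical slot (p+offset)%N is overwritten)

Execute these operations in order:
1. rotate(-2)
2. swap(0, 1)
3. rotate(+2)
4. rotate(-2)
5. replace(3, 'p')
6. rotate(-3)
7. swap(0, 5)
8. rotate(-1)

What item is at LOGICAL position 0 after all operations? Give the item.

After op 1 (rotate(-2)): offset=4, physical=[A,B,C,D,E,F], logical=[E,F,A,B,C,D]
After op 2 (swap(0, 1)): offset=4, physical=[A,B,C,D,F,E], logical=[F,E,A,B,C,D]
After op 3 (rotate(+2)): offset=0, physical=[A,B,C,D,F,E], logical=[A,B,C,D,F,E]
After op 4 (rotate(-2)): offset=4, physical=[A,B,C,D,F,E], logical=[F,E,A,B,C,D]
After op 5 (replace(3, 'p')): offset=4, physical=[A,p,C,D,F,E], logical=[F,E,A,p,C,D]
After op 6 (rotate(-3)): offset=1, physical=[A,p,C,D,F,E], logical=[p,C,D,F,E,A]
After op 7 (swap(0, 5)): offset=1, physical=[p,A,C,D,F,E], logical=[A,C,D,F,E,p]
After op 8 (rotate(-1)): offset=0, physical=[p,A,C,D,F,E], logical=[p,A,C,D,F,E]

Answer: p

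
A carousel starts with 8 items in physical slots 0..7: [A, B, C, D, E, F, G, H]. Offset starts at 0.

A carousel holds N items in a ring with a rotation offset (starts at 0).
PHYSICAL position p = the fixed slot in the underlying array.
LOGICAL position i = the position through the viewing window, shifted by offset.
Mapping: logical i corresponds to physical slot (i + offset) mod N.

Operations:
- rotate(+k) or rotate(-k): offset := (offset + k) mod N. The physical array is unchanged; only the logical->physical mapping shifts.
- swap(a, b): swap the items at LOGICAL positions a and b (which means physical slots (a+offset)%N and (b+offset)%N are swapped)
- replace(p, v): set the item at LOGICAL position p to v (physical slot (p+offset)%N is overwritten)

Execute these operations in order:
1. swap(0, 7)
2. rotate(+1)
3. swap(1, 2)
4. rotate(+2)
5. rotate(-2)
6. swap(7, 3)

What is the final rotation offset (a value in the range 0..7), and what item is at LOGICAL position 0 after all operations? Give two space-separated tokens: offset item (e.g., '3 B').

Answer: 1 B

Derivation:
After op 1 (swap(0, 7)): offset=0, physical=[H,B,C,D,E,F,G,A], logical=[H,B,C,D,E,F,G,A]
After op 2 (rotate(+1)): offset=1, physical=[H,B,C,D,E,F,G,A], logical=[B,C,D,E,F,G,A,H]
After op 3 (swap(1, 2)): offset=1, physical=[H,B,D,C,E,F,G,A], logical=[B,D,C,E,F,G,A,H]
After op 4 (rotate(+2)): offset=3, physical=[H,B,D,C,E,F,G,A], logical=[C,E,F,G,A,H,B,D]
After op 5 (rotate(-2)): offset=1, physical=[H,B,D,C,E,F,G,A], logical=[B,D,C,E,F,G,A,H]
After op 6 (swap(7, 3)): offset=1, physical=[E,B,D,C,H,F,G,A], logical=[B,D,C,H,F,G,A,E]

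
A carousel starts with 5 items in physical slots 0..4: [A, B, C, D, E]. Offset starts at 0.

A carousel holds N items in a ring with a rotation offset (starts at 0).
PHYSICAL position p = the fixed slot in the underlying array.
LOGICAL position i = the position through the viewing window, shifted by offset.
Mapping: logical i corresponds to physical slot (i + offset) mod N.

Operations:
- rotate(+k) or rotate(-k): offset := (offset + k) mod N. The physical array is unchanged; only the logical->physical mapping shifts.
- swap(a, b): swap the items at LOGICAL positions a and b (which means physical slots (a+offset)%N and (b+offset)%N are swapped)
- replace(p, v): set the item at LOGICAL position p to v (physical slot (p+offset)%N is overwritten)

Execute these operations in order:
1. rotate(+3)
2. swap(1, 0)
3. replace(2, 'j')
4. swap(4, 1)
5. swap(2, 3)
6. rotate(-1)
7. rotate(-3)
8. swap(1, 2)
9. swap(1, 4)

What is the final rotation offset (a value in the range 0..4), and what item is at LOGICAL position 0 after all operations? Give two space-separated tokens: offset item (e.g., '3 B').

After op 1 (rotate(+3)): offset=3, physical=[A,B,C,D,E], logical=[D,E,A,B,C]
After op 2 (swap(1, 0)): offset=3, physical=[A,B,C,E,D], logical=[E,D,A,B,C]
After op 3 (replace(2, 'j')): offset=3, physical=[j,B,C,E,D], logical=[E,D,j,B,C]
After op 4 (swap(4, 1)): offset=3, physical=[j,B,D,E,C], logical=[E,C,j,B,D]
After op 5 (swap(2, 3)): offset=3, physical=[B,j,D,E,C], logical=[E,C,B,j,D]
After op 6 (rotate(-1)): offset=2, physical=[B,j,D,E,C], logical=[D,E,C,B,j]
After op 7 (rotate(-3)): offset=4, physical=[B,j,D,E,C], logical=[C,B,j,D,E]
After op 8 (swap(1, 2)): offset=4, physical=[j,B,D,E,C], logical=[C,j,B,D,E]
After op 9 (swap(1, 4)): offset=4, physical=[E,B,D,j,C], logical=[C,E,B,D,j]

Answer: 4 C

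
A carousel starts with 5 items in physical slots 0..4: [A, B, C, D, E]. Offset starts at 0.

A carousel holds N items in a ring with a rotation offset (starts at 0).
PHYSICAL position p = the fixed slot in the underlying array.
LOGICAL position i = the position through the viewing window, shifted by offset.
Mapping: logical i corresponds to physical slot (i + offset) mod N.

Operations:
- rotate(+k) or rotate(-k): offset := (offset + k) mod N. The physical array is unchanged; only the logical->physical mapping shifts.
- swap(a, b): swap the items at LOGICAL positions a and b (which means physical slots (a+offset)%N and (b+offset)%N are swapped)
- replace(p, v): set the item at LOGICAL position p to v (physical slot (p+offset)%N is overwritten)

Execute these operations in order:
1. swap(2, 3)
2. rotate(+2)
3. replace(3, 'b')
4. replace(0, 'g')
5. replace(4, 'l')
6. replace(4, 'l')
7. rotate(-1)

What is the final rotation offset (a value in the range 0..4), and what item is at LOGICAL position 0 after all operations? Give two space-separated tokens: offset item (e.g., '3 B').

After op 1 (swap(2, 3)): offset=0, physical=[A,B,D,C,E], logical=[A,B,D,C,E]
After op 2 (rotate(+2)): offset=2, physical=[A,B,D,C,E], logical=[D,C,E,A,B]
After op 3 (replace(3, 'b')): offset=2, physical=[b,B,D,C,E], logical=[D,C,E,b,B]
After op 4 (replace(0, 'g')): offset=2, physical=[b,B,g,C,E], logical=[g,C,E,b,B]
After op 5 (replace(4, 'l')): offset=2, physical=[b,l,g,C,E], logical=[g,C,E,b,l]
After op 6 (replace(4, 'l')): offset=2, physical=[b,l,g,C,E], logical=[g,C,E,b,l]
After op 7 (rotate(-1)): offset=1, physical=[b,l,g,C,E], logical=[l,g,C,E,b]

Answer: 1 l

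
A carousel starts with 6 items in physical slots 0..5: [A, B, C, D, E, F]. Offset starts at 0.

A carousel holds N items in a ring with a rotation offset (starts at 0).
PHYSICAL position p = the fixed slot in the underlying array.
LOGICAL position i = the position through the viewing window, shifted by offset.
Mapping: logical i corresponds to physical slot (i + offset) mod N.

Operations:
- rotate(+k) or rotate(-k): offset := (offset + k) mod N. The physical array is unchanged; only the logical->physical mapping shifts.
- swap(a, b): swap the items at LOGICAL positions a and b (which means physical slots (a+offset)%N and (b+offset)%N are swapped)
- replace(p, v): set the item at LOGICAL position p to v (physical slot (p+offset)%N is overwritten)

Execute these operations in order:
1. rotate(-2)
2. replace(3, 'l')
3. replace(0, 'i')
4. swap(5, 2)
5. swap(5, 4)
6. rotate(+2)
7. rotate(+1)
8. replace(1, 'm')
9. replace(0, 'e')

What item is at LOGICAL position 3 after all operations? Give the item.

Answer: i

Derivation:
After op 1 (rotate(-2)): offset=4, physical=[A,B,C,D,E,F], logical=[E,F,A,B,C,D]
After op 2 (replace(3, 'l')): offset=4, physical=[A,l,C,D,E,F], logical=[E,F,A,l,C,D]
After op 3 (replace(0, 'i')): offset=4, physical=[A,l,C,D,i,F], logical=[i,F,A,l,C,D]
After op 4 (swap(5, 2)): offset=4, physical=[D,l,C,A,i,F], logical=[i,F,D,l,C,A]
After op 5 (swap(5, 4)): offset=4, physical=[D,l,A,C,i,F], logical=[i,F,D,l,A,C]
After op 6 (rotate(+2)): offset=0, physical=[D,l,A,C,i,F], logical=[D,l,A,C,i,F]
After op 7 (rotate(+1)): offset=1, physical=[D,l,A,C,i,F], logical=[l,A,C,i,F,D]
After op 8 (replace(1, 'm')): offset=1, physical=[D,l,m,C,i,F], logical=[l,m,C,i,F,D]
After op 9 (replace(0, 'e')): offset=1, physical=[D,e,m,C,i,F], logical=[e,m,C,i,F,D]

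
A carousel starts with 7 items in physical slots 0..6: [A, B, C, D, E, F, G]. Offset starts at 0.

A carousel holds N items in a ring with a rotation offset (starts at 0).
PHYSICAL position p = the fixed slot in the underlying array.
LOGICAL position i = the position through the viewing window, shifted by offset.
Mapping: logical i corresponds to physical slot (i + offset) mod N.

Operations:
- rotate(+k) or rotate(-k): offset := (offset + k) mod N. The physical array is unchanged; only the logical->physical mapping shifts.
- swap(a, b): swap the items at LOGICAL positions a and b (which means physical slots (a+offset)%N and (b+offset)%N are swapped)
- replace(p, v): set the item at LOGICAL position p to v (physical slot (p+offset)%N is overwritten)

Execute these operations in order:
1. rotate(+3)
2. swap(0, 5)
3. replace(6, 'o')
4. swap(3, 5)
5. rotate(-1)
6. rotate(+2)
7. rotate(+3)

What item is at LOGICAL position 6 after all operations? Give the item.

Answer: D

Derivation:
After op 1 (rotate(+3)): offset=3, physical=[A,B,C,D,E,F,G], logical=[D,E,F,G,A,B,C]
After op 2 (swap(0, 5)): offset=3, physical=[A,D,C,B,E,F,G], logical=[B,E,F,G,A,D,C]
After op 3 (replace(6, 'o')): offset=3, physical=[A,D,o,B,E,F,G], logical=[B,E,F,G,A,D,o]
After op 4 (swap(3, 5)): offset=3, physical=[A,G,o,B,E,F,D], logical=[B,E,F,D,A,G,o]
After op 5 (rotate(-1)): offset=2, physical=[A,G,o,B,E,F,D], logical=[o,B,E,F,D,A,G]
After op 6 (rotate(+2)): offset=4, physical=[A,G,o,B,E,F,D], logical=[E,F,D,A,G,o,B]
After op 7 (rotate(+3)): offset=0, physical=[A,G,o,B,E,F,D], logical=[A,G,o,B,E,F,D]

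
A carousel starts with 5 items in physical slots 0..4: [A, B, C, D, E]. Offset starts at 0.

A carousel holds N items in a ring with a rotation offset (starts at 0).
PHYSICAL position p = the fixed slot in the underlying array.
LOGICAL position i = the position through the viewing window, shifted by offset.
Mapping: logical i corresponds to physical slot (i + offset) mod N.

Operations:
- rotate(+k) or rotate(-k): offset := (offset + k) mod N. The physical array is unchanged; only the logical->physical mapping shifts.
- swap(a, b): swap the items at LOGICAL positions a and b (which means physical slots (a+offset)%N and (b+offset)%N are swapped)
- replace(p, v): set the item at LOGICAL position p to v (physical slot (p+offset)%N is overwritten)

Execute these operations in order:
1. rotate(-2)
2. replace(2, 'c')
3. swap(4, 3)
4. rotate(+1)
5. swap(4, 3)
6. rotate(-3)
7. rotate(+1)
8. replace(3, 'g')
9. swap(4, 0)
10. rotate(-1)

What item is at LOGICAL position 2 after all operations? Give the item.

After op 1 (rotate(-2)): offset=3, physical=[A,B,C,D,E], logical=[D,E,A,B,C]
After op 2 (replace(2, 'c')): offset=3, physical=[c,B,C,D,E], logical=[D,E,c,B,C]
After op 3 (swap(4, 3)): offset=3, physical=[c,C,B,D,E], logical=[D,E,c,C,B]
After op 4 (rotate(+1)): offset=4, physical=[c,C,B,D,E], logical=[E,c,C,B,D]
After op 5 (swap(4, 3)): offset=4, physical=[c,C,D,B,E], logical=[E,c,C,D,B]
After op 6 (rotate(-3)): offset=1, physical=[c,C,D,B,E], logical=[C,D,B,E,c]
After op 7 (rotate(+1)): offset=2, physical=[c,C,D,B,E], logical=[D,B,E,c,C]
After op 8 (replace(3, 'g')): offset=2, physical=[g,C,D,B,E], logical=[D,B,E,g,C]
After op 9 (swap(4, 0)): offset=2, physical=[g,D,C,B,E], logical=[C,B,E,g,D]
After op 10 (rotate(-1)): offset=1, physical=[g,D,C,B,E], logical=[D,C,B,E,g]

Answer: B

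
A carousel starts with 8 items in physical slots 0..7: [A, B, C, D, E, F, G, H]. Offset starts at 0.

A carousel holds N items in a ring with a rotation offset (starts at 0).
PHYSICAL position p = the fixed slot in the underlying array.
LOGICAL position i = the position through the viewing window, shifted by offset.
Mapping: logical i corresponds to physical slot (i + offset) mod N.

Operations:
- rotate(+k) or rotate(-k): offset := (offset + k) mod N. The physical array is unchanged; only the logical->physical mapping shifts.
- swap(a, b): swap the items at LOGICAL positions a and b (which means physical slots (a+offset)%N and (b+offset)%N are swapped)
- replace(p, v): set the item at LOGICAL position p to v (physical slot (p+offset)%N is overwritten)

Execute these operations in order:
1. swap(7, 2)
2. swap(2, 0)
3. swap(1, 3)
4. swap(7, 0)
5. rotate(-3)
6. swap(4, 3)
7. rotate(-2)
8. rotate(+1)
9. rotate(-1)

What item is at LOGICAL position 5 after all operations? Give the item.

After op 1 (swap(7, 2)): offset=0, physical=[A,B,H,D,E,F,G,C], logical=[A,B,H,D,E,F,G,C]
After op 2 (swap(2, 0)): offset=0, physical=[H,B,A,D,E,F,G,C], logical=[H,B,A,D,E,F,G,C]
After op 3 (swap(1, 3)): offset=0, physical=[H,D,A,B,E,F,G,C], logical=[H,D,A,B,E,F,G,C]
After op 4 (swap(7, 0)): offset=0, physical=[C,D,A,B,E,F,G,H], logical=[C,D,A,B,E,F,G,H]
After op 5 (rotate(-3)): offset=5, physical=[C,D,A,B,E,F,G,H], logical=[F,G,H,C,D,A,B,E]
After op 6 (swap(4, 3)): offset=5, physical=[D,C,A,B,E,F,G,H], logical=[F,G,H,D,C,A,B,E]
After op 7 (rotate(-2)): offset=3, physical=[D,C,A,B,E,F,G,H], logical=[B,E,F,G,H,D,C,A]
After op 8 (rotate(+1)): offset=4, physical=[D,C,A,B,E,F,G,H], logical=[E,F,G,H,D,C,A,B]
After op 9 (rotate(-1)): offset=3, physical=[D,C,A,B,E,F,G,H], logical=[B,E,F,G,H,D,C,A]

Answer: D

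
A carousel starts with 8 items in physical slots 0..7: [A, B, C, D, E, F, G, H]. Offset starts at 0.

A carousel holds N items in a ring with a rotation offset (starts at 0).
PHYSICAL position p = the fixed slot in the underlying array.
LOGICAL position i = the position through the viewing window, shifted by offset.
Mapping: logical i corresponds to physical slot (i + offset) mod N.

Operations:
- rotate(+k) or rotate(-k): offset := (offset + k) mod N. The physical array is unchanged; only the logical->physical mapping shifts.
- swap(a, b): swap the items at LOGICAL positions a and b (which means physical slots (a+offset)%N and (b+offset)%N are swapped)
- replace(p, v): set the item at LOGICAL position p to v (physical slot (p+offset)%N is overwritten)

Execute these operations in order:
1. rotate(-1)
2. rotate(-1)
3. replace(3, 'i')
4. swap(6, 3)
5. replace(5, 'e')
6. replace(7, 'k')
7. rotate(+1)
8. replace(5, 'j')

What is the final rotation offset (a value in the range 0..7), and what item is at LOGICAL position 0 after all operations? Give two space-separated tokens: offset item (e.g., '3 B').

Answer: 7 H

Derivation:
After op 1 (rotate(-1)): offset=7, physical=[A,B,C,D,E,F,G,H], logical=[H,A,B,C,D,E,F,G]
After op 2 (rotate(-1)): offset=6, physical=[A,B,C,D,E,F,G,H], logical=[G,H,A,B,C,D,E,F]
After op 3 (replace(3, 'i')): offset=6, physical=[A,i,C,D,E,F,G,H], logical=[G,H,A,i,C,D,E,F]
After op 4 (swap(6, 3)): offset=6, physical=[A,E,C,D,i,F,G,H], logical=[G,H,A,E,C,D,i,F]
After op 5 (replace(5, 'e')): offset=6, physical=[A,E,C,e,i,F,G,H], logical=[G,H,A,E,C,e,i,F]
After op 6 (replace(7, 'k')): offset=6, physical=[A,E,C,e,i,k,G,H], logical=[G,H,A,E,C,e,i,k]
After op 7 (rotate(+1)): offset=7, physical=[A,E,C,e,i,k,G,H], logical=[H,A,E,C,e,i,k,G]
After op 8 (replace(5, 'j')): offset=7, physical=[A,E,C,e,j,k,G,H], logical=[H,A,E,C,e,j,k,G]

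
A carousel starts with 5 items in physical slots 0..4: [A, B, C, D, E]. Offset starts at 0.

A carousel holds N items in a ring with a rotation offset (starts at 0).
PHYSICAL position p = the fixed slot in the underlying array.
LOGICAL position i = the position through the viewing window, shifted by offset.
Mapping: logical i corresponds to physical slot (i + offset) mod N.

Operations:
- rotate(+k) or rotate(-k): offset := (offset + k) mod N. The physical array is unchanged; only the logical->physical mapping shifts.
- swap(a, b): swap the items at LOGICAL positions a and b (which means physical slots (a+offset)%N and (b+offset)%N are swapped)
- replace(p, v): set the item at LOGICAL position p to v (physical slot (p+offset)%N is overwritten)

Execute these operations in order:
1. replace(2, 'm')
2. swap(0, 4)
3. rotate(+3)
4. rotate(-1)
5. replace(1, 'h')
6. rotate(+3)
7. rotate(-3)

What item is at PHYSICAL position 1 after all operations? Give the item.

After op 1 (replace(2, 'm')): offset=0, physical=[A,B,m,D,E], logical=[A,B,m,D,E]
After op 2 (swap(0, 4)): offset=0, physical=[E,B,m,D,A], logical=[E,B,m,D,A]
After op 3 (rotate(+3)): offset=3, physical=[E,B,m,D,A], logical=[D,A,E,B,m]
After op 4 (rotate(-1)): offset=2, physical=[E,B,m,D,A], logical=[m,D,A,E,B]
After op 5 (replace(1, 'h')): offset=2, physical=[E,B,m,h,A], logical=[m,h,A,E,B]
After op 6 (rotate(+3)): offset=0, physical=[E,B,m,h,A], logical=[E,B,m,h,A]
After op 7 (rotate(-3)): offset=2, physical=[E,B,m,h,A], logical=[m,h,A,E,B]

Answer: B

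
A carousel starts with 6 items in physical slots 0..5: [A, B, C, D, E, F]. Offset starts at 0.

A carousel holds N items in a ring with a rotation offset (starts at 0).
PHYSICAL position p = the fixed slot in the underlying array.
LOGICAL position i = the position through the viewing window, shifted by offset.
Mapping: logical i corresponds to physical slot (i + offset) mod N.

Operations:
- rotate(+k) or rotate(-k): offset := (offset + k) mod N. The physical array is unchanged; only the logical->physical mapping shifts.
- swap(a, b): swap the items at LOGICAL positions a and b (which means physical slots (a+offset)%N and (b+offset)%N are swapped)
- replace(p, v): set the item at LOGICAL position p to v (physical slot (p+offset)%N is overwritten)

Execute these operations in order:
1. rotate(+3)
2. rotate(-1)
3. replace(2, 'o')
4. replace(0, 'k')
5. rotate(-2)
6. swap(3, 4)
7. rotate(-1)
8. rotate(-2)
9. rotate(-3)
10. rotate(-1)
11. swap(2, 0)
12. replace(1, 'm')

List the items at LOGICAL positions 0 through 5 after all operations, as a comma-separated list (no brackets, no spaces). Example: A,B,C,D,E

Answer: B,m,F,k,o,D

Derivation:
After op 1 (rotate(+3)): offset=3, physical=[A,B,C,D,E,F], logical=[D,E,F,A,B,C]
After op 2 (rotate(-1)): offset=2, physical=[A,B,C,D,E,F], logical=[C,D,E,F,A,B]
After op 3 (replace(2, 'o')): offset=2, physical=[A,B,C,D,o,F], logical=[C,D,o,F,A,B]
After op 4 (replace(0, 'k')): offset=2, physical=[A,B,k,D,o,F], logical=[k,D,o,F,A,B]
After op 5 (rotate(-2)): offset=0, physical=[A,B,k,D,o,F], logical=[A,B,k,D,o,F]
After op 6 (swap(3, 4)): offset=0, physical=[A,B,k,o,D,F], logical=[A,B,k,o,D,F]
After op 7 (rotate(-1)): offset=5, physical=[A,B,k,o,D,F], logical=[F,A,B,k,o,D]
After op 8 (rotate(-2)): offset=3, physical=[A,B,k,o,D,F], logical=[o,D,F,A,B,k]
After op 9 (rotate(-3)): offset=0, physical=[A,B,k,o,D,F], logical=[A,B,k,o,D,F]
After op 10 (rotate(-1)): offset=5, physical=[A,B,k,o,D,F], logical=[F,A,B,k,o,D]
After op 11 (swap(2, 0)): offset=5, physical=[A,F,k,o,D,B], logical=[B,A,F,k,o,D]
After op 12 (replace(1, 'm')): offset=5, physical=[m,F,k,o,D,B], logical=[B,m,F,k,o,D]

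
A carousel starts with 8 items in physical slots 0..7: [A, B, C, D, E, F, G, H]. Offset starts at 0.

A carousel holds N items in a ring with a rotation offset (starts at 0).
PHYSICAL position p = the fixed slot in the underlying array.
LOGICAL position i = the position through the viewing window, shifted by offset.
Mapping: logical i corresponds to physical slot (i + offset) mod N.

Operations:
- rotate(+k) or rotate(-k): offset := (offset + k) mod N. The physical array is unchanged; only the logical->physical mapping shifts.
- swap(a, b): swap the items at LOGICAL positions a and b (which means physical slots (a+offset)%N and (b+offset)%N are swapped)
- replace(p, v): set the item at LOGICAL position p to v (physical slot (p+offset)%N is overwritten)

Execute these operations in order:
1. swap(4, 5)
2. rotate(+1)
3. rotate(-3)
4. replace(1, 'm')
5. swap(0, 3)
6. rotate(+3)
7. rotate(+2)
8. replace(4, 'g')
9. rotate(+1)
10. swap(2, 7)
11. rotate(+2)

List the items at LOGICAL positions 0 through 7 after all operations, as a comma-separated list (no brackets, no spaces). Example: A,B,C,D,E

After op 1 (swap(4, 5)): offset=0, physical=[A,B,C,D,F,E,G,H], logical=[A,B,C,D,F,E,G,H]
After op 2 (rotate(+1)): offset=1, physical=[A,B,C,D,F,E,G,H], logical=[B,C,D,F,E,G,H,A]
After op 3 (rotate(-3)): offset=6, physical=[A,B,C,D,F,E,G,H], logical=[G,H,A,B,C,D,F,E]
After op 4 (replace(1, 'm')): offset=6, physical=[A,B,C,D,F,E,G,m], logical=[G,m,A,B,C,D,F,E]
After op 5 (swap(0, 3)): offset=6, physical=[A,G,C,D,F,E,B,m], logical=[B,m,A,G,C,D,F,E]
After op 6 (rotate(+3)): offset=1, physical=[A,G,C,D,F,E,B,m], logical=[G,C,D,F,E,B,m,A]
After op 7 (rotate(+2)): offset=3, physical=[A,G,C,D,F,E,B,m], logical=[D,F,E,B,m,A,G,C]
After op 8 (replace(4, 'g')): offset=3, physical=[A,G,C,D,F,E,B,g], logical=[D,F,E,B,g,A,G,C]
After op 9 (rotate(+1)): offset=4, physical=[A,G,C,D,F,E,B,g], logical=[F,E,B,g,A,G,C,D]
After op 10 (swap(2, 7)): offset=4, physical=[A,G,C,B,F,E,D,g], logical=[F,E,D,g,A,G,C,B]
After op 11 (rotate(+2)): offset=6, physical=[A,G,C,B,F,E,D,g], logical=[D,g,A,G,C,B,F,E]

Answer: D,g,A,G,C,B,F,E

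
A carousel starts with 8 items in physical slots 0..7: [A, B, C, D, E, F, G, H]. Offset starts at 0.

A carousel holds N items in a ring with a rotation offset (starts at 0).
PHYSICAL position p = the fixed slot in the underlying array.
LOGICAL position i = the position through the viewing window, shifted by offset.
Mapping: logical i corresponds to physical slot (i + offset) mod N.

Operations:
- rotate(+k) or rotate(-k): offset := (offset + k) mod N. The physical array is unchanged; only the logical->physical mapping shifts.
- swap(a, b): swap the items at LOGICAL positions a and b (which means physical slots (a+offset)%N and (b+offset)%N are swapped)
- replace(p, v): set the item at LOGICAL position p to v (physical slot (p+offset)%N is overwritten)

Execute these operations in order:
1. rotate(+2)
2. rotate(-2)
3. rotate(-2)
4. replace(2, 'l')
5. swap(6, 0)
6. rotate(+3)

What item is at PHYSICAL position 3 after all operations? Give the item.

Answer: D

Derivation:
After op 1 (rotate(+2)): offset=2, physical=[A,B,C,D,E,F,G,H], logical=[C,D,E,F,G,H,A,B]
After op 2 (rotate(-2)): offset=0, physical=[A,B,C,D,E,F,G,H], logical=[A,B,C,D,E,F,G,H]
After op 3 (rotate(-2)): offset=6, physical=[A,B,C,D,E,F,G,H], logical=[G,H,A,B,C,D,E,F]
After op 4 (replace(2, 'l')): offset=6, physical=[l,B,C,D,E,F,G,H], logical=[G,H,l,B,C,D,E,F]
After op 5 (swap(6, 0)): offset=6, physical=[l,B,C,D,G,F,E,H], logical=[E,H,l,B,C,D,G,F]
After op 6 (rotate(+3)): offset=1, physical=[l,B,C,D,G,F,E,H], logical=[B,C,D,G,F,E,H,l]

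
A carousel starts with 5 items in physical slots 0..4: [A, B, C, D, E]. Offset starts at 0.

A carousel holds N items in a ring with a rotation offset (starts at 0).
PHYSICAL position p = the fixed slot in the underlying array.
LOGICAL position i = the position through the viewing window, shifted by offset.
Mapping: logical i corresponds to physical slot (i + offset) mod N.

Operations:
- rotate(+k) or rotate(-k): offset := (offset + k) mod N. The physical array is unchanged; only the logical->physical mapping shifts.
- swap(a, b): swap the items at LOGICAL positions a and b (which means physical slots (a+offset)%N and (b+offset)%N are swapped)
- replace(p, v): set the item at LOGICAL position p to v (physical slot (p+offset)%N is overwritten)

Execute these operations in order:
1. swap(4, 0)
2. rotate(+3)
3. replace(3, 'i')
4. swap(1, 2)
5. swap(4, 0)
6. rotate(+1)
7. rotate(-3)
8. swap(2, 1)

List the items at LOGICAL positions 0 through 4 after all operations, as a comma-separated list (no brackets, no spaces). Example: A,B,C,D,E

Answer: i,C,D,E,A

Derivation:
After op 1 (swap(4, 0)): offset=0, physical=[E,B,C,D,A], logical=[E,B,C,D,A]
After op 2 (rotate(+3)): offset=3, physical=[E,B,C,D,A], logical=[D,A,E,B,C]
After op 3 (replace(3, 'i')): offset=3, physical=[E,i,C,D,A], logical=[D,A,E,i,C]
After op 4 (swap(1, 2)): offset=3, physical=[A,i,C,D,E], logical=[D,E,A,i,C]
After op 5 (swap(4, 0)): offset=3, physical=[A,i,D,C,E], logical=[C,E,A,i,D]
After op 6 (rotate(+1)): offset=4, physical=[A,i,D,C,E], logical=[E,A,i,D,C]
After op 7 (rotate(-3)): offset=1, physical=[A,i,D,C,E], logical=[i,D,C,E,A]
After op 8 (swap(2, 1)): offset=1, physical=[A,i,C,D,E], logical=[i,C,D,E,A]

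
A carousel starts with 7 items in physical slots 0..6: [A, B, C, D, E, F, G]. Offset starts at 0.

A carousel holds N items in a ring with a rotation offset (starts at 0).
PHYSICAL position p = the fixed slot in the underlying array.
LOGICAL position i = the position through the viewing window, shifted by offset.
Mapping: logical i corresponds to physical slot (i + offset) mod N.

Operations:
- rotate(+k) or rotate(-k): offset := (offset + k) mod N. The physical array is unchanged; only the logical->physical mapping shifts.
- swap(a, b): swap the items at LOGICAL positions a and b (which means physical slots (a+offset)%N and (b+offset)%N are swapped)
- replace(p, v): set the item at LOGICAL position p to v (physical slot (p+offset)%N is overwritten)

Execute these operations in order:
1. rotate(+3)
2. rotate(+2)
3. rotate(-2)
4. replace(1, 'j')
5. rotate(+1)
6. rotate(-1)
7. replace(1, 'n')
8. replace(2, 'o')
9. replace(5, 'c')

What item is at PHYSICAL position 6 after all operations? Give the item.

After op 1 (rotate(+3)): offset=3, physical=[A,B,C,D,E,F,G], logical=[D,E,F,G,A,B,C]
After op 2 (rotate(+2)): offset=5, physical=[A,B,C,D,E,F,G], logical=[F,G,A,B,C,D,E]
After op 3 (rotate(-2)): offset=3, physical=[A,B,C,D,E,F,G], logical=[D,E,F,G,A,B,C]
After op 4 (replace(1, 'j')): offset=3, physical=[A,B,C,D,j,F,G], logical=[D,j,F,G,A,B,C]
After op 5 (rotate(+1)): offset=4, physical=[A,B,C,D,j,F,G], logical=[j,F,G,A,B,C,D]
After op 6 (rotate(-1)): offset=3, physical=[A,B,C,D,j,F,G], logical=[D,j,F,G,A,B,C]
After op 7 (replace(1, 'n')): offset=3, physical=[A,B,C,D,n,F,G], logical=[D,n,F,G,A,B,C]
After op 8 (replace(2, 'o')): offset=3, physical=[A,B,C,D,n,o,G], logical=[D,n,o,G,A,B,C]
After op 9 (replace(5, 'c')): offset=3, physical=[A,c,C,D,n,o,G], logical=[D,n,o,G,A,c,C]

Answer: G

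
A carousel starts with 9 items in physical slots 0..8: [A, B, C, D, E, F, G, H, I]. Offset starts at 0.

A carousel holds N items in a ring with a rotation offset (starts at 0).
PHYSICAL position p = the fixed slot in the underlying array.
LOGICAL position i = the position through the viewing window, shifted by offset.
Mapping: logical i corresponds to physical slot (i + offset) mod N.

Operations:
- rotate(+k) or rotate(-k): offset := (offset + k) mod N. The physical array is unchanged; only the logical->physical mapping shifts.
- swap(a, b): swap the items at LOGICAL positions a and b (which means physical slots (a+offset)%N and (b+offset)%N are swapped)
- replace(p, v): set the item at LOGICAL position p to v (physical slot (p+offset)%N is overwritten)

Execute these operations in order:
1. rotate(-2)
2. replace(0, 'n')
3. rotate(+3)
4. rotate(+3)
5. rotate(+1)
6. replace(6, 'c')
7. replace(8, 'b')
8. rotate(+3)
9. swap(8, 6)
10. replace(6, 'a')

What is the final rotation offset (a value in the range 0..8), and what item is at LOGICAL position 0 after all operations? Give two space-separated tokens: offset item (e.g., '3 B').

After op 1 (rotate(-2)): offset=7, physical=[A,B,C,D,E,F,G,H,I], logical=[H,I,A,B,C,D,E,F,G]
After op 2 (replace(0, 'n')): offset=7, physical=[A,B,C,D,E,F,G,n,I], logical=[n,I,A,B,C,D,E,F,G]
After op 3 (rotate(+3)): offset=1, physical=[A,B,C,D,E,F,G,n,I], logical=[B,C,D,E,F,G,n,I,A]
After op 4 (rotate(+3)): offset=4, physical=[A,B,C,D,E,F,G,n,I], logical=[E,F,G,n,I,A,B,C,D]
After op 5 (rotate(+1)): offset=5, physical=[A,B,C,D,E,F,G,n,I], logical=[F,G,n,I,A,B,C,D,E]
After op 6 (replace(6, 'c')): offset=5, physical=[A,B,c,D,E,F,G,n,I], logical=[F,G,n,I,A,B,c,D,E]
After op 7 (replace(8, 'b')): offset=5, physical=[A,B,c,D,b,F,G,n,I], logical=[F,G,n,I,A,B,c,D,b]
After op 8 (rotate(+3)): offset=8, physical=[A,B,c,D,b,F,G,n,I], logical=[I,A,B,c,D,b,F,G,n]
After op 9 (swap(8, 6)): offset=8, physical=[A,B,c,D,b,n,G,F,I], logical=[I,A,B,c,D,b,n,G,F]
After op 10 (replace(6, 'a')): offset=8, physical=[A,B,c,D,b,a,G,F,I], logical=[I,A,B,c,D,b,a,G,F]

Answer: 8 I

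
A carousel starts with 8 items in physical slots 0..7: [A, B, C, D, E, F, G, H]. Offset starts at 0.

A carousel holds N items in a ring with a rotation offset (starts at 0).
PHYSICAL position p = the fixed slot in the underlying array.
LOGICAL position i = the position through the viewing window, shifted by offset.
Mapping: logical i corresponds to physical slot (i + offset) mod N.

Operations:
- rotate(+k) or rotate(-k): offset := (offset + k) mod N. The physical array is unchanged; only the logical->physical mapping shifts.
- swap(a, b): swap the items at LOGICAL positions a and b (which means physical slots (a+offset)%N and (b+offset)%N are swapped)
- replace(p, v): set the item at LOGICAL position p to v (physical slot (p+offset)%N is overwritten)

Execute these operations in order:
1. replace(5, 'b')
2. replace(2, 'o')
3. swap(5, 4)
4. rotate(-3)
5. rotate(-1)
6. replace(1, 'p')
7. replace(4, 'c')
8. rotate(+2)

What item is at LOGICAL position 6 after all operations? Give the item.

Answer: b

Derivation:
After op 1 (replace(5, 'b')): offset=0, physical=[A,B,C,D,E,b,G,H], logical=[A,B,C,D,E,b,G,H]
After op 2 (replace(2, 'o')): offset=0, physical=[A,B,o,D,E,b,G,H], logical=[A,B,o,D,E,b,G,H]
After op 3 (swap(5, 4)): offset=0, physical=[A,B,o,D,b,E,G,H], logical=[A,B,o,D,b,E,G,H]
After op 4 (rotate(-3)): offset=5, physical=[A,B,o,D,b,E,G,H], logical=[E,G,H,A,B,o,D,b]
After op 5 (rotate(-1)): offset=4, physical=[A,B,o,D,b,E,G,H], logical=[b,E,G,H,A,B,o,D]
After op 6 (replace(1, 'p')): offset=4, physical=[A,B,o,D,b,p,G,H], logical=[b,p,G,H,A,B,o,D]
After op 7 (replace(4, 'c')): offset=4, physical=[c,B,o,D,b,p,G,H], logical=[b,p,G,H,c,B,o,D]
After op 8 (rotate(+2)): offset=6, physical=[c,B,o,D,b,p,G,H], logical=[G,H,c,B,o,D,b,p]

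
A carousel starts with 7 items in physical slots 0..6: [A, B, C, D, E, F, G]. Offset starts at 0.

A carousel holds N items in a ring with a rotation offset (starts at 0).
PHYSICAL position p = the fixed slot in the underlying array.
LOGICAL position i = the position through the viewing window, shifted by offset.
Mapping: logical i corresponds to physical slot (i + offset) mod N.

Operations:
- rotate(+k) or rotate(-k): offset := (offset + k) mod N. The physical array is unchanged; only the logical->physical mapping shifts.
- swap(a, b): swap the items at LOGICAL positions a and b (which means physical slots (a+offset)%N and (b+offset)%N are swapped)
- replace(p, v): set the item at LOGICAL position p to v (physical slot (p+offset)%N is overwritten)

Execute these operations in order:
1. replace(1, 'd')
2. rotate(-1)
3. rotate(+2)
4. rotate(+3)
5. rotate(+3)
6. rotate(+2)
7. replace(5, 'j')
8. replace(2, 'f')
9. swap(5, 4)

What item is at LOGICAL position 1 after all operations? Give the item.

Answer: D

Derivation:
After op 1 (replace(1, 'd')): offset=0, physical=[A,d,C,D,E,F,G], logical=[A,d,C,D,E,F,G]
After op 2 (rotate(-1)): offset=6, physical=[A,d,C,D,E,F,G], logical=[G,A,d,C,D,E,F]
After op 3 (rotate(+2)): offset=1, physical=[A,d,C,D,E,F,G], logical=[d,C,D,E,F,G,A]
After op 4 (rotate(+3)): offset=4, physical=[A,d,C,D,E,F,G], logical=[E,F,G,A,d,C,D]
After op 5 (rotate(+3)): offset=0, physical=[A,d,C,D,E,F,G], logical=[A,d,C,D,E,F,G]
After op 6 (rotate(+2)): offset=2, physical=[A,d,C,D,E,F,G], logical=[C,D,E,F,G,A,d]
After op 7 (replace(5, 'j')): offset=2, physical=[j,d,C,D,E,F,G], logical=[C,D,E,F,G,j,d]
After op 8 (replace(2, 'f')): offset=2, physical=[j,d,C,D,f,F,G], logical=[C,D,f,F,G,j,d]
After op 9 (swap(5, 4)): offset=2, physical=[G,d,C,D,f,F,j], logical=[C,D,f,F,j,G,d]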